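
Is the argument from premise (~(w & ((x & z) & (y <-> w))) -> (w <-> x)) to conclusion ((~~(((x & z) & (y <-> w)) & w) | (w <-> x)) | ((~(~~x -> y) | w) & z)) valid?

yes

x | y | z | w | φ | ψ
- | - | - | - | - | -
T | T | T | T | T | T
T | T | T | F | F | F
T | T | F | T | T | T
T | T | F | F | F | F
T | F | T | T | T | T
T | F | T | F | F | T
T | F | F | T | T | T
T | F | F | F | F | F
F | T | T | T | F | T
F | T | T | F | T | T
F | T | F | T | F | F
F | T | F | F | T | T
F | F | T | T | F | T
F | F | T | F | T | T
F | F | F | T | F | F
F | F | F | F | T | T
In every row where φ is true, ψ is also true, so φ ⊨ ψ.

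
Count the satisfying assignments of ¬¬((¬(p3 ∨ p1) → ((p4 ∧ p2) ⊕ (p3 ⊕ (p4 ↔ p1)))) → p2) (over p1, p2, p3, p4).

9

  p1  |   p2  |   p3  |   p4  || (p3 ∨ p1) | ¬(p3 ∨ p1) | (p4 ∧ p2) | (p4 ↔ p1) | (p3 ⊕ (p4 ↔ p1)) |   φ  
False | False | False | False ||   False   |    True    |   False   |    True   |       True       | False
False | False | False |  True ||   False   |    True    |   False   |   False   |      False       |  True
False | False |  True | False ||    True   |   False    |   False   |    True   |      False       | False
False | False |  True |  True ||    True   |   False    |   False   |   False   |       True       | False
False |  True | False | False ||   False   |    True    |   False   |    True   |       True       |  True
False |  True | False |  True ||   False   |    True    |    True   |   False   |      False       |  True
False |  True |  True | False ||    True   |   False    |   False   |    True   |      False       |  True
False |  True |  True |  True ||    True   |   False    |    True   |   False   |       True       |  True
 True | False | False | False ||    True   |   False    |   False   |   False   |      False       | False
 True | False | False |  True ||    True   |   False    |   False   |    True   |       True       | False
 True | False |  True | False ||    True   |   False    |   False   |   False   |       True       | False
 True | False |  True |  True ||    True   |   False    |   False   |    True   |      False       | False
 True |  True | False | False ||    True   |   False    |   False   |   False   |      False       |  True
 True |  True | False |  True ||    True   |   False    |    True   |    True   |       True       |  True
 True |  True |  True | False ||    True   |   False    |   False   |   False   |       True       |  True
 True |  True |  True |  True ||    True   |   False    |    True   |    True   |      False       |  True
The formula is true on 9 of the 16 rows.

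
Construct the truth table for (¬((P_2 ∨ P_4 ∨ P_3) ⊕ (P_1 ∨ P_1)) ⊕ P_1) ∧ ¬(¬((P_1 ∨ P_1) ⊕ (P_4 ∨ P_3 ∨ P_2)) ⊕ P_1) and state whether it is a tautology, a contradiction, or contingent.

P_1 | P_2 | P_3 | P_4 || (P_4 ∨ P_3) | (P_2 ∨ (P_4 ∨ P_3)) | (P_1 ∨ P_1) | ((P_4 ∨ P_3) ∨ P_2) | φ
 1  |  1  |  1  |  1  ||      1      |          1          |      1      |          1          | 0
 1  |  1  |  1  |  0  ||      1      |          1          |      1      |          1          | 0
 1  |  1  |  0  |  1  ||      1      |          1          |      1      |          1          | 0
 1  |  1  |  0  |  0  ||      0      |          1          |      1      |          1          | 0
 1  |  0  |  1  |  1  ||      1      |          1          |      1      |          1          | 0
 1  |  0  |  1  |  0  ||      1      |          1          |      1      |          1          | 0
 1  |  0  |  0  |  1  ||      1      |          1          |      1      |          1          | 0
 1  |  0  |  0  |  0  ||      0      |          0          |      1      |          0          | 0
 0  |  1  |  1  |  1  ||      1      |          1          |      0      |          1          | 0
 0  |  1  |  1  |  0  ||      1      |          1          |      0      |          1          | 0
 0  |  1  |  0  |  1  ||      1      |          1          |      0      |          1          | 0
 0  |  1  |  0  |  0  ||      0      |          1          |      0      |          1          | 0
 0  |  0  |  1  |  1  ||      1      |          1          |      0      |          1          | 0
 0  |  0  |  1  |  0  ||      1      |          1          |      0      |          1          | 0
 0  |  0  |  0  |  1  ||      1      |          1          |      0      |          1          | 0
 0  |  0  |  0  |  0  ||      0      |          0          |      0      |          0          | 0
Every row is 0, so the formula is a contradiction.

contradiction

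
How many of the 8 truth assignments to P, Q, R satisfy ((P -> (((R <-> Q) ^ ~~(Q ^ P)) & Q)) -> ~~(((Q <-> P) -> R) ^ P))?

P  Q  R  |  (R <-> Q)  (Q ^ P)  ~(Q ^ P)  ~~(Q ^ P)  ((R <-> Q) ^ ~~(Q ^ P))  (Q <-> P)  ((Q <-> P) -> R)  (((Q <-> P) -> R) ^ P)  ~(((Q <-> P) -> R) ^ P)  ~~(((Q <-> P) -> R) ^ P)  φ
F  F  F  |      T         F        T          F                 T                 T             F                    F                        T                        F              F
F  F  T  |      F         F        T          F                 F                 T             T                    T                        F                        T              T
F  T  F  |      F         T        F          T                 T                 F             T                    T                        F                        T              T
F  T  T  |      T         T        F          T                 F                 F             T                    T                        F                        T              T
T  F  F  |      T         T        F          T                 F                 F             T                    F                        T                        F              T
T  F  T  |      F         T        F          T                 T                 F             T                    F                        T                        F              T
T  T  F  |      F         F        T          F                 F                 T             F                    T                        F                        T              T
T  T  T  |      T         F        T          F                 T                 T             T                    F                        T                        F              F
The formula is true on 6 of the 8 rows.

6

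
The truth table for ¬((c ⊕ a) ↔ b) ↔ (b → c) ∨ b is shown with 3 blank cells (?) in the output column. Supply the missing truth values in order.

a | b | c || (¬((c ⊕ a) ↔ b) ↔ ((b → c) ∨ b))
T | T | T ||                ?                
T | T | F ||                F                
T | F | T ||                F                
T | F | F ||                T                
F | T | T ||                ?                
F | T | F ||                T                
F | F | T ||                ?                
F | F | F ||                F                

T, F, T

Row a=T, b=T, c=T: ¬((c ⊕ a) ↔ b) = T, ((b → c) ∨ b) = T, so (¬((c ⊕ a) ↔ b) ↔ ((b → c) ∨ b)) = T.
Row a=F, b=T, c=T: ¬((c ⊕ a) ↔ b) = F, ((b → c) ∨ b) = T, so (¬((c ⊕ a) ↔ b) ↔ ((b → c) ∨ b)) = F.
Row a=F, b=F, c=T: ¬((c ⊕ a) ↔ b) = T, ((b → c) ∨ b) = T, so (¬((c ⊕ a) ↔ b) ↔ ((b → c) ∨ b)) = T.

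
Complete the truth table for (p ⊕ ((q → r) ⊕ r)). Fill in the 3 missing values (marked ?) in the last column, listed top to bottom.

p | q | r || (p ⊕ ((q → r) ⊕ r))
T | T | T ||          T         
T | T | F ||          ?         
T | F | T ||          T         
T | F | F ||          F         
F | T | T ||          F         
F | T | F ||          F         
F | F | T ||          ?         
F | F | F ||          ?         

Row p=T, q=T, r=F: ((q → r) ⊕ r) = F, so (p ⊕ ((q → r) ⊕ r)) = T.
Row p=F, q=F, r=T: ((q → r) ⊕ r) = F, so (p ⊕ ((q → r) ⊕ r)) = F.
Row p=F, q=F, r=F: ((q → r) ⊕ r) = T, so (p ⊕ ((q → r) ⊕ r)) = T.

T, F, T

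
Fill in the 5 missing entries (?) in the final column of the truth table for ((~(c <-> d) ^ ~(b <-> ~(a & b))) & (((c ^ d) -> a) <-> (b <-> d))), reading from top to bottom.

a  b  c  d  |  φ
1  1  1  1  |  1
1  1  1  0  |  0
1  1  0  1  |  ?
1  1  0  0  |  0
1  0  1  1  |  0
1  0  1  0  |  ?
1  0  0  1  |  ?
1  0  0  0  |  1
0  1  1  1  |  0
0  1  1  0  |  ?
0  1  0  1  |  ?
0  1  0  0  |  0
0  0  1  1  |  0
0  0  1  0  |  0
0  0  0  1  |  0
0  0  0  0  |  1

Row a=1, b=1, c=0, d=1: (~(c <-> d) ^ ~(b <-> ~(a & b))) = 0, (((c ^ d) -> a) <-> (b <-> d)) = 1, so the formula = 0.
Row a=1, b=0, c=1, d=0: (~(c <-> d) ^ ~(b <-> ~(a & b))) = 0, (((c ^ d) -> a) <-> (b <-> d)) = 1, so the formula = 0.
Row a=1, b=0, c=0, d=1: (~(c <-> d) ^ ~(b <-> ~(a & b))) = 0, (((c ^ d) -> a) <-> (b <-> d)) = 0, so the formula = 0.
Row a=0, b=1, c=1, d=0: (~(c <-> d) ^ ~(b <-> ~(a & b))) = 1, (((c ^ d) -> a) <-> (b <-> d)) = 1, so the formula = 1.
Row a=0, b=1, c=0, d=1: (~(c <-> d) ^ ~(b <-> ~(a & b))) = 1, (((c ^ d) -> a) <-> (b <-> d)) = 0, so the formula = 0.

0, 0, 0, 1, 0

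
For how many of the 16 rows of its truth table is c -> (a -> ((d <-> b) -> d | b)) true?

15

a | b | c | d || φ
1 | 1 | 1 | 1 || 1
1 | 1 | 1 | 0 || 1
1 | 1 | 0 | 1 || 1
1 | 1 | 0 | 0 || 1
1 | 0 | 1 | 1 || 1
1 | 0 | 1 | 0 || 0
1 | 0 | 0 | 1 || 1
1 | 0 | 0 | 0 || 1
0 | 1 | 1 | 1 || 1
0 | 1 | 1 | 0 || 1
0 | 1 | 0 | 1 || 1
0 | 1 | 0 | 0 || 1
0 | 0 | 1 | 1 || 1
0 | 0 | 1 | 0 || 1
0 | 0 | 0 | 1 || 1
0 | 0 | 0 | 0 || 1
The formula is true on 15 of the 16 rows.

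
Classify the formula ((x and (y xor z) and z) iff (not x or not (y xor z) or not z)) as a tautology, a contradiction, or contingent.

contradiction

x  y  z  |  (y xor z)  (x and (y xor z) and z)  not x  not (y xor z)  not z  φ
F  F  F  |      F                 F               T          T          T    F
F  F  T  |      T                 F               T          F          F    F
F  T  F  |      T                 F               T          F          T    F
F  T  T  |      F                 F               T          T          F    F
T  F  F  |      F                 F               F          T          T    F
T  F  T  |      T                 T               F          F          F    F
T  T  F  |      T                 F               F          F          T    F
T  T  T  |      F                 F               F          T          F    F
Every row is F, so the formula is a contradiction.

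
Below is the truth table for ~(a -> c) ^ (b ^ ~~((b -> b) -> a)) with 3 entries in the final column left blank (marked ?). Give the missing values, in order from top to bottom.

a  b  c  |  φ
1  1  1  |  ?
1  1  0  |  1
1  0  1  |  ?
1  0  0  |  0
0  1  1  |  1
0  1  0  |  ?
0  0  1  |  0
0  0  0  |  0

0, 1, 1

Row a=1, b=1, c=1: ~(a -> c) = 0, (b ^ ~~((b -> b) -> a)) = 0, so the formula = 0.
Row a=1, b=0, c=1: ~(a -> c) = 0, (b ^ ~~((b -> b) -> a)) = 1, so the formula = 1.
Row a=0, b=1, c=0: ~(a -> c) = 0, (b ^ ~~((b -> b) -> a)) = 1, so the formula = 1.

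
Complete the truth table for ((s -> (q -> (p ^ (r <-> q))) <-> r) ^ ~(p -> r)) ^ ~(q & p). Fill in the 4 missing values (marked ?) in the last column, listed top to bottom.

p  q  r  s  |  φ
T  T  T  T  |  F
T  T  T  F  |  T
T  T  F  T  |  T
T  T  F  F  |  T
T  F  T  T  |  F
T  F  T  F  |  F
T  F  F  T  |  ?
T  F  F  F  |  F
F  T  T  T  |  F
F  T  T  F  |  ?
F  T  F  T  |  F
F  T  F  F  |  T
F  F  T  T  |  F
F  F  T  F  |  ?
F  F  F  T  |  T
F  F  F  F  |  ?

Row p=T, q=F, r=F, s=T: ((s -> (q -> (p ^ (r <-> q))) <-> r) ^ ~(p -> r)) = T, ~(q & p) = T, so the formula = F.
Row p=F, q=T, r=T, s=F: ((s -> (q -> (p ^ (r <-> q))) <-> r) ^ ~(p -> r)) = T, ~(q & p) = T, so the formula = F.
Row p=F, q=F, r=T, s=F: ((s -> (q -> (p ^ (r <-> q))) <-> r) ^ ~(p -> r)) = T, ~(q & p) = T, so the formula = F.
Row p=F, q=F, r=F, s=F: ((s -> (q -> (p ^ (r <-> q))) <-> r) ^ ~(p -> r)) = F, ~(q & p) = T, so the formula = T.

F, F, F, T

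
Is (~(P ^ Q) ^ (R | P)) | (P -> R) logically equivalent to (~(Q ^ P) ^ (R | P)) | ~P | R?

P | Q | R || φ | ψ
1 | 1 | 1 || 1 | 1
1 | 1 | 0 || 0 | 0
1 | 0 | 1 || 1 | 1
1 | 0 | 0 || 1 | 1
0 | 1 | 1 || 1 | 1
0 | 1 | 0 || 1 | 1
0 | 0 | 1 || 1 | 1
0 | 0 | 0 || 1 | 1
The columns for φ and ψ agree on every row, so they are logically equivalent.

equivalent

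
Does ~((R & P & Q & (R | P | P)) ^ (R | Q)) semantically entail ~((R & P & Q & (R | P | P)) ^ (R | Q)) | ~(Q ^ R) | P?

yes

P  Q  R  |  φ  ψ
T  T  T  |  T  T
T  T  F  |  F  T
T  F  T  |  F  T
T  F  F  |  T  T
F  T  T  |  F  T
F  T  F  |  F  F
F  F  T  |  F  F
F  F  F  |  T  T
In every row where φ is true, ψ is also true, so φ ⊨ ψ.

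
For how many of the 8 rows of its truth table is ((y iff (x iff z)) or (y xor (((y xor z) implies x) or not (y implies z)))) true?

6

x | y | z || (x iff z) | (y iff (x iff z)) | (y xor z) | ((y xor z) implies x) | (y implies z) | not (y implies z) | φ
1 | 1 | 1 ||     1     |         1         |     0     |           1           |       1       |         0         | 1
1 | 1 | 0 ||     0     |         0         |     1     |           1           |       0       |         1         | 0
1 | 0 | 1 ||     1     |         0         |     1     |           1           |       1       |         0         | 1
1 | 0 | 0 ||     0     |         1         |     0     |           1           |       1       |         0         | 1
0 | 1 | 1 ||     0     |         0         |     0     |           1           |       1       |         0         | 0
0 | 1 | 0 ||     1     |         1         |     1     |           0           |       0       |         1         | 1
0 | 0 | 1 ||     0     |         1         |     1     |           0           |       1       |         0         | 1
0 | 0 | 0 ||     1     |         0         |     0     |           1           |       1       |         0         | 1
The formula is true on 6 of the 8 rows.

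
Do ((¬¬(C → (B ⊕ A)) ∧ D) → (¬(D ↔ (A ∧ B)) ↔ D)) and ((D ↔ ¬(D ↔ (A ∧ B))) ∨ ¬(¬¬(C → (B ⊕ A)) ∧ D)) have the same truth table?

A | B | C | D | φ | ψ
- | - | - | - | - | -
1 | 1 | 1 | 1 | 1 | 1
1 | 1 | 1 | 0 | 1 | 1
1 | 1 | 0 | 1 | 0 | 0
1 | 1 | 0 | 0 | 1 | 1
1 | 0 | 1 | 1 | 1 | 1
1 | 0 | 1 | 0 | 1 | 1
1 | 0 | 0 | 1 | 1 | 1
1 | 0 | 0 | 0 | 1 | 1
0 | 1 | 1 | 1 | 1 | 1
0 | 1 | 1 | 0 | 1 | 1
0 | 1 | 0 | 1 | 1 | 1
0 | 1 | 0 | 0 | 1 | 1
0 | 0 | 1 | 1 | 1 | 1
0 | 0 | 1 | 0 | 1 | 1
0 | 0 | 0 | 1 | 1 | 1
0 | 0 | 0 | 0 | 1 | 1
The columns for φ and ψ agree on every row, so they are logically equivalent.

equivalent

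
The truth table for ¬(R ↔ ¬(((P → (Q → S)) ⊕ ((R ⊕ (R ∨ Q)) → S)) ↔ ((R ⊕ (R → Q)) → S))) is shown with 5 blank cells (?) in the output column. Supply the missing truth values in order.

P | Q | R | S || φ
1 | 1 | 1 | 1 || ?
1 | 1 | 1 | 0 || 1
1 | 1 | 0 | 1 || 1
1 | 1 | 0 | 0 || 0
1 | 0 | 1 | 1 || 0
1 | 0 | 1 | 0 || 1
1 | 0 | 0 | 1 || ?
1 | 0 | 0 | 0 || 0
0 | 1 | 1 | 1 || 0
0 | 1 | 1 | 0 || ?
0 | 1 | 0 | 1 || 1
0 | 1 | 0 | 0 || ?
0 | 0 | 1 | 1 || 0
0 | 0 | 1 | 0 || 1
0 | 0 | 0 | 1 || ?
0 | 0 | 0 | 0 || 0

Row P=1, Q=1, R=1, S=1: ¬(((P → (Q → S)) ⊕ ((R ⊕ (R ∨ Q)) → S)) ↔ ((R ⊕ (R → Q)) → S)) = 1, (R ↔ ¬(((P → (Q → S)) ⊕ ((R ⊕ (R ∨ Q)) → S)) ↔ ((R ⊕ (R → Q)) → S))) = 1, so the formula = 0.
Row P=1, Q=0, R=0, S=1: ¬(((P → (Q → S)) ⊕ ((R ⊕ (R ∨ Q)) → S)) ↔ ((R ⊕ (R → Q)) → S)) = 1, (R ↔ ¬(((P → (Q → S)) ⊕ ((R ⊕ (R ∨ Q)) → S)) ↔ ((R ⊕ (R → Q)) → S))) = 0, so the formula = 1.
Row P=0, Q=1, R=1, S=0: ¬(((P → (Q → S)) ⊕ ((R ⊕ (R ∨ Q)) → S)) ↔ ((R ⊕ (R → Q)) → S)) = 1, (R ↔ ¬(((P → (Q → S)) ⊕ ((R ⊕ (R ∨ Q)) → S)) ↔ ((R ⊕ (R → Q)) → S))) = 1, so the formula = 0.
Row P=0, Q=1, R=0, S=0: ¬(((P → (Q → S)) ⊕ ((R ⊕ (R ∨ Q)) → S)) ↔ ((R ⊕ (R → Q)) → S)) = 1, (R ↔ ¬(((P → (Q → S)) ⊕ ((R ⊕ (R ∨ Q)) → S)) ↔ ((R ⊕ (R → Q)) → S))) = 0, so the formula = 1.
Row P=0, Q=0, R=0, S=1: ¬(((P → (Q → S)) ⊕ ((R ⊕ (R ∨ Q)) → S)) ↔ ((R ⊕ (R → Q)) → S)) = 1, (R ↔ ¬(((P → (Q → S)) ⊕ ((R ⊕ (R ∨ Q)) → S)) ↔ ((R ⊕ (R → Q)) → S))) = 0, so the formula = 1.

0, 1, 0, 1, 1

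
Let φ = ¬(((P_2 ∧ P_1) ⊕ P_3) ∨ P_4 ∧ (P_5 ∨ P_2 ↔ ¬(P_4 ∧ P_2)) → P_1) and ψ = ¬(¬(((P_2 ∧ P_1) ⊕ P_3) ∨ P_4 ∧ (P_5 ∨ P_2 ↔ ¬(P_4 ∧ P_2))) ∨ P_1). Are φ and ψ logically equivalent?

equivalent

 P_1    P_2    P_3    P_4    P_5   |    φ      ψ  
 True   True   True   True   True  |  False  False
 True   True   True   True  False  |  False  False
 True   True   True  False   True  |  False  False
 True   True   True  False  False  |  False  False
 True   True  False   True   True  |  False  False
 True   True  False   True  False  |  False  False
 True   True  False  False   True  |  False  False
 True   True  False  False  False  |  False  False
 True  False   True   True   True  |  False  False
 True  False   True   True  False  |  False  False
 True  False   True  False   True  |  False  False
 True  False   True  False  False  |  False  False
 True  False  False   True   True  |  False  False
 True  False  False   True  False  |  False  False
 True  False  False  False   True  |  False  False
 True  False  False  False  False  |  False  False
False   True   True   True   True  |   True   True
False   True   True   True  False  |   True   True
False   True   True  False   True  |   True   True
False   True   True  False  False  |   True   True
False   True  False   True   True  |  False  False
False   True  False   True  False  |  False  False
False   True  False  False   True  |  False  False
False   True  False  False  False  |  False  False
False  False   True   True   True  |   True   True
False  False   True   True  False  |   True   True
False  False   True  False   True  |   True   True
False  False   True  False  False  |   True   True
False  False  False   True   True  |   True   True
False  False  False   True  False  |  False  False
False  False  False  False   True  |  False  False
False  False  False  False  False  |  False  False
The columns for φ and ψ agree on every row, so they are logically equivalent.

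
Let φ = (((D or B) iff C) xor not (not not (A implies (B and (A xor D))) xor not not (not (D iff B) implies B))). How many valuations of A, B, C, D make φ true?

A  B  C  D  |  φ
F  F  F  F  |  F
F  F  F  T  |  F
F  F  T  F  |  T
F  F  T  T  |  T
F  T  F  F  |  T
F  T  F  T  |  T
F  T  T  F  |  F
F  T  T  T  |  F
T  F  F  F  |  T
T  F  F  T  |  T
T  F  T  F  |  F
T  F  T  T  |  F
T  T  F  F  |  T
T  T  F  T  |  F
T  T  T  F  |  F
T  T  T  T  |  T
The formula is true on 8 of the 16 rows.

8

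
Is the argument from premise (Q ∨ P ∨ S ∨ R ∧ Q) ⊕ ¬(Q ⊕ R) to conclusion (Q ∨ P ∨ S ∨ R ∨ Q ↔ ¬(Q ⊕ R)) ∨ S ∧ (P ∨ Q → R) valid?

no

P | Q | R | S | φ | ψ
- | - | - | - | - | -
T | T | T | T | F | T
T | T | T | F | F | T
T | T | F | T | T | F
T | T | F | F | T | F
T | F | T | T | T | T
T | F | T | F | T | F
T | F | F | T | F | T
T | F | F | F | F | T
F | T | T | T | F | T
F | T | T | F | F | T
F | T | F | T | T | F
F | T | F | F | T | F
F | F | T | T | T | T
F | F | T | F | F | F
F | F | F | T | F | T
F | F | F | F | T | F
At P=T, Q=T, R=F, S=T we have φ true but ψ false, so φ does not entail ψ.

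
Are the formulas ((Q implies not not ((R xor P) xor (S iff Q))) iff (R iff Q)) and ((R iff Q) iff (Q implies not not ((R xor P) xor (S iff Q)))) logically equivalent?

P  Q  R  S  |  φ  ψ
0  0  0  0  |  1  1
0  0  0  1  |  1  1
0  0  1  0  |  0  0
0  0  1  1  |  0  0
0  1  0  0  |  1  1
0  1  0  1  |  0  0
0  1  1  0  |  1  1
0  1  1  1  |  0  0
1  0  0  0  |  1  1
1  0  0  1  |  1  1
1  0  1  0  |  0  0
1  0  1  1  |  0  0
1  1  0  0  |  0  0
1  1  0  1  |  1  1
1  1  1  0  |  0  0
1  1  1  1  |  1  1
The columns for φ and ψ agree on every row, so they are logically equivalent.

equivalent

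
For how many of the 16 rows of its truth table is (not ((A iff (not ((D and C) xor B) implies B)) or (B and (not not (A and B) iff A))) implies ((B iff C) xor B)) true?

A | B | C | D | (D and C) | ((D and C) xor B) | not ((D and C) xor B) | (A and B) | not (A and B) | not not (A and B) | (not not (A and B) iff A) | (B iff C) | ((B iff C) xor B) | φ
- | - | - | - | --------- | ----------------- | --------------------- | --------- | ------------- | ----------------- | ------------------------- | --------- | ----------------- | -
1 | 1 | 1 | 1 |     1     |         0         |           1           |     1     |       0       |         1         |             1             |     1     |         0         | 1
1 | 1 | 1 | 0 |     0     |         1         |           0           |     1     |       0       |         1         |             1             |     1     |         0         | 1
1 | 1 | 0 | 1 |     0     |         1         |           0           |     1     |       0       |         1         |             1             |     0     |         1         | 1
1 | 1 | 0 | 0 |     0     |         1         |           0           |     1     |       0       |         1         |             1             |     0     |         1         | 1
1 | 0 | 1 | 1 |     1     |         1         |           0           |     0     |       1       |         0         |             0             |     0     |         0         | 1
1 | 0 | 1 | 0 |     0     |         0         |           1           |     0     |       1       |         0         |             0             |     0     |         0         | 0
1 | 0 | 0 | 1 |     0     |         0         |           1           |     0     |       1       |         0         |             0             |     1     |         1         | 1
1 | 0 | 0 | 0 |     0     |         0         |           1           |     0     |       1       |         0         |             0             |     1     |         1         | 1
0 | 1 | 1 | 1 |     1     |         0         |           1           |     0     |       1       |         0         |             1             |     1     |         0         | 1
0 | 1 | 1 | 0 |     0     |         1         |           0           |     0     |       1       |         0         |             1             |     1     |         0         | 1
0 | 1 | 0 | 1 |     0     |         1         |           0           |     0     |       1       |         0         |             1             |     0     |         1         | 1
0 | 1 | 0 | 0 |     0     |         1         |           0           |     0     |       1       |         0         |             1             |     0     |         1         | 1
0 | 0 | 1 | 1 |     1     |         1         |           0           |     0     |       1       |         0         |             1             |     0     |         0         | 0
0 | 0 | 1 | 0 |     0     |         0         |           1           |     0     |       1       |         0         |             1             |     0     |         0         | 1
0 | 0 | 0 | 1 |     0     |         0         |           1           |     0     |       1       |         0         |             1             |     1     |         1         | 1
0 | 0 | 0 | 0 |     0     |         0         |           1           |     0     |       1       |         0         |             1             |     1     |         1         | 1
The formula is true on 14 of the 16 rows.

14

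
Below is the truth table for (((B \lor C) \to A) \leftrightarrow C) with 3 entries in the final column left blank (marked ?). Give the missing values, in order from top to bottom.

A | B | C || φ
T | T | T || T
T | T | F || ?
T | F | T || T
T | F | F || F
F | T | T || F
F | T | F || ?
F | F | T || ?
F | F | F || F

Row A=T, B=T, C=F: ((B \lor C) \to A) = T, so the formula = F.
Row A=F, B=T, C=F: ((B \lor C) \to A) = F, so the formula = T.
Row A=F, B=F, C=T: ((B \lor C) \to A) = F, so the formula = F.

F, T, F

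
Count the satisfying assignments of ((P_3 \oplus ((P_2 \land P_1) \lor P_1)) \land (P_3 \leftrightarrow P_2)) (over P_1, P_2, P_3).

2

P_1 | P_2 | P_3 || φ
 0  |  0  |  0  || 0
 0  |  0  |  1  || 0
 0  |  1  |  0  || 0
 0  |  1  |  1  || 1
 1  |  0  |  0  || 1
 1  |  0  |  1  || 0
 1  |  1  |  0  || 0
 1  |  1  |  1  || 0
The formula is true on 2 of the 8 rows.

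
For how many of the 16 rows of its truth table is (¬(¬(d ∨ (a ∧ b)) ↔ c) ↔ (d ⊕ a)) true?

a | b | c | d | φ
- | - | - | - | -
F | F | F | F | F
F | F | F | T | F
F | F | T | F | T
F | F | T | T | T
F | T | F | F | F
F | T | F | T | F
F | T | T | F | T
F | T | T | T | T
T | F | F | F | T
T | F | F | T | T
T | F | T | F | F
T | F | T | T | F
T | T | F | F | F
T | T | F | T | T
T | T | T | F | T
T | T | T | T | F
The formula is true on 8 of the 16 rows.

8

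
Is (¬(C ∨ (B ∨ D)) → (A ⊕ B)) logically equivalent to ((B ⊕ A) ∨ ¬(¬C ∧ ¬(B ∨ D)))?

equivalent

A | B | C | D || φ | ψ
T | T | T | T || T | T
T | T | T | F || T | T
T | T | F | T || T | T
T | T | F | F || T | T
T | F | T | T || T | T
T | F | T | F || T | T
T | F | F | T || T | T
T | F | F | F || T | T
F | T | T | T || T | T
F | T | T | F || T | T
F | T | F | T || T | T
F | T | F | F || T | T
F | F | T | T || T | T
F | F | T | F || T | T
F | F | F | T || T | T
F | F | F | F || F | F
The columns for φ and ψ agree on every row, so they are logically equivalent.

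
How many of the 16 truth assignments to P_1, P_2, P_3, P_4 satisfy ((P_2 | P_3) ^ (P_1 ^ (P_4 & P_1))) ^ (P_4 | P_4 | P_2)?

6

P_1 | P_2 | P_3 | P_4 || φ
 0  |  0  |  0  |  0  || 0
 0  |  0  |  0  |  1  || 1
 0  |  0  |  1  |  0  || 1
 0  |  0  |  1  |  1  || 0
 0  |  1  |  0  |  0  || 0
 0  |  1  |  0  |  1  || 0
 0  |  1  |  1  |  0  || 0
 0  |  1  |  1  |  1  || 0
 1  |  0  |  0  |  0  || 1
 1  |  0  |  0  |  1  || 1
 1  |  0  |  1  |  0  || 0
 1  |  0  |  1  |  1  || 0
 1  |  1  |  0  |  0  || 1
 1  |  1  |  0  |  1  || 0
 1  |  1  |  1  |  0  || 1
 1  |  1  |  1  |  1  || 0
The formula is true on 6 of the 16 rows.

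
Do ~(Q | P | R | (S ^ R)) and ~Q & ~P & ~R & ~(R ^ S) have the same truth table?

equivalent

P | Q | R | S || φ | ψ
0 | 0 | 0 | 0 || 1 | 1
0 | 0 | 0 | 1 || 0 | 0
0 | 0 | 1 | 0 || 0 | 0
0 | 0 | 1 | 1 || 0 | 0
0 | 1 | 0 | 0 || 0 | 0
0 | 1 | 0 | 1 || 0 | 0
0 | 1 | 1 | 0 || 0 | 0
0 | 1 | 1 | 1 || 0 | 0
1 | 0 | 0 | 0 || 0 | 0
1 | 0 | 0 | 1 || 0 | 0
1 | 0 | 1 | 0 || 0 | 0
1 | 0 | 1 | 1 || 0 | 0
1 | 1 | 0 | 0 || 0 | 0
1 | 1 | 0 | 1 || 0 | 0
1 | 1 | 1 | 0 || 0 | 0
1 | 1 | 1 | 1 || 0 | 0
The columns for φ and ψ agree on every row, so they are logically equivalent.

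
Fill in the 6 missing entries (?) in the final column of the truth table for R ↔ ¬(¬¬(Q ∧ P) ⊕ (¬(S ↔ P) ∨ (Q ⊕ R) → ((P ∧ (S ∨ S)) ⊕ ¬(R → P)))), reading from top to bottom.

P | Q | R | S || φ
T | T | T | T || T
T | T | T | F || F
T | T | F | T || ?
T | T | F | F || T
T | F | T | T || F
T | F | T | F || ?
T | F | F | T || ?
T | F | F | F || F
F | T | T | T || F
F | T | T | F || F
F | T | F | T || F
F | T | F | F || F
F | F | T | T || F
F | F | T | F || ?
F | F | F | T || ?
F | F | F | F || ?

Row P=T, Q=T, R=F, S=T: ¬(¬¬(Q ∧ P) ⊕ (¬(S ↔ P) ∨ (Q ⊕ R) → ((P ∧ (S ∨ S)) ⊕ ¬(R → P)))) = T, so the formula = F.
Row P=T, Q=F, R=T, S=F: ¬(¬¬(Q ∧ P) ⊕ (¬(S ↔ P) ∨ (Q ⊕ R) → ((P ∧ (S ∨ S)) ⊕ ¬(R → P)))) = T, so the formula = T.
Row P=T, Q=F, R=F, S=T: ¬(¬¬(Q ∧ P) ⊕ (¬(S ↔ P) ∨ (Q ⊕ R) → ((P ∧ (S ∨ S)) ⊕ ¬(R → P)))) = F, so the formula = T.
Row P=F, Q=F, R=T, S=F: ¬(¬¬(Q ∧ P) ⊕ (¬(S ↔ P) ∨ (Q ⊕ R) → ((P ∧ (S ∨ S)) ⊕ ¬(R → P)))) = F, so the formula = F.
Row P=F, Q=F, R=F, S=T: ¬(¬¬(Q ∧ P) ⊕ (¬(S ↔ P) ∨ (Q ⊕ R) → ((P ∧ (S ∨ S)) ⊕ ¬(R → P)))) = T, so the formula = F.
Row P=F, Q=F, R=F, S=F: ¬(¬¬(Q ∧ P) ⊕ (¬(S ↔ P) ∨ (Q ⊕ R) → ((P ∧ (S ∨ S)) ⊕ ¬(R → P)))) = F, so the formula = T.

F, T, T, F, F, T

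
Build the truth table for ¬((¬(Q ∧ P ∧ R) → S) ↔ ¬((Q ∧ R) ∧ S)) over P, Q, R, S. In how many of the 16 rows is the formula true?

P  Q  R  S  |  (Q ∧ P ∧ R)  ¬(Q ∧ P ∧ R)  (¬(Q ∧ P ∧ R) → S)  (Q ∧ R)  ((Q ∧ R) ∧ S)  ¬((Q ∧ R) ∧ S)  φ
1  1  1  1  |       1            0                1              1           1              0         1
1  1  1  0  |       1            0                1              1           0              1         0
1  1  0  1  |       0            1                1              0           0              1         0
1  1  0  0  |       0            1                0              0           0              1         1
1  0  1  1  |       0            1                1              0           0              1         0
1  0  1  0  |       0            1                0              0           0              1         1
1  0  0  1  |       0            1                1              0           0              1         0
1  0  0  0  |       0            1                0              0           0              1         1
0  1  1  1  |       0            1                1              1           1              0         1
0  1  1  0  |       0            1                0              1           0              1         1
0  1  0  1  |       0            1                1              0           0              1         0
0  1  0  0  |       0            1                0              0           0              1         1
0  0  1  1  |       0            1                1              0           0              1         0
0  0  1  0  |       0            1                0              0           0              1         1
0  0  0  1  |       0            1                1              0           0              1         0
0  0  0  0  |       0            1                0              0           0              1         1
The formula is true on 9 of the 16 rows.

9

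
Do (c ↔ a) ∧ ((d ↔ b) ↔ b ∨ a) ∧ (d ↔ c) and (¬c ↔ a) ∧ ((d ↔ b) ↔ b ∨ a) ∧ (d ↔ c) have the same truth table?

a | b | c | d || φ | ψ
T | T | T | T || T | F
T | T | T | F || F | F
T | T | F | T || F | F
T | T | F | F || F | F
T | F | T | T || F | F
T | F | T | F || F | F
T | F | F | T || F | F
T | F | F | F || F | T
F | T | T | T || F | T
F | T | T | F || F | F
F | T | F | T || F | F
F | T | F | F || F | F
F | F | T | T || F | T
F | F | T | F || F | F
F | F | F | T || F | F
F | F | F | F || F | F
The columns differ at a=T, b=T, c=T, d=T (φ=T, ψ=F), so they are not equivalent.

not equivalent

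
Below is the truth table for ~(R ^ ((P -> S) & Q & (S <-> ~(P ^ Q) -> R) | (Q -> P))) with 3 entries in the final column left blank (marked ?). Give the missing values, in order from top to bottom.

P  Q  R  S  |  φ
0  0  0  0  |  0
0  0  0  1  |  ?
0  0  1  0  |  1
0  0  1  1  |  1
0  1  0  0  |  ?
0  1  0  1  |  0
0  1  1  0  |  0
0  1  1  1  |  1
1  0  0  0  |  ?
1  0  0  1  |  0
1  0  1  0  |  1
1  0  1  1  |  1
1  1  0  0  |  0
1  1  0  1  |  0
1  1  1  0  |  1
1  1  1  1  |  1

0, 1, 0

Row P=0, Q=0, R=0, S=1: ((P -> S) & Q & (S <-> ~(P ^ Q) -> R) | (Q -> P)) = 1, (R ^ ((P -> S) & Q & (S <-> ~(P ^ Q) -> R) | (Q -> P))) = 1, so the formula = 0.
Row P=0, Q=1, R=0, S=0: ((P -> S) & Q & (S <-> ~(P ^ Q) -> R) | (Q -> P)) = 0, (R ^ ((P -> S) & Q & (S <-> ~(P ^ Q) -> R) | (Q -> P))) = 0, so the formula = 1.
Row P=1, Q=0, R=0, S=0: ((P -> S) & Q & (S <-> ~(P ^ Q) -> R) | (Q -> P)) = 1, (R ^ ((P -> S) & Q & (S <-> ~(P ^ Q) -> R) | (Q -> P))) = 1, so the formula = 0.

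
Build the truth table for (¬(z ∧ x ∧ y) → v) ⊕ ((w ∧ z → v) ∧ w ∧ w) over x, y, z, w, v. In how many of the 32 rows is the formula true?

x | y | z | w | v || φ
F | F | F | F | F || F
F | F | F | F | T || T
F | F | F | T | F || T
F | F | F | T | T || F
F | F | T | F | F || F
F | F | T | F | T || T
F | F | T | T | F || F
F | F | T | T | T || F
F | T | F | F | F || F
F | T | F | F | T || T
F | T | F | T | F || T
F | T | F | T | T || F
F | T | T | F | F || F
F | T | T | F | T || T
F | T | T | T | F || F
F | T | T | T | T || F
T | F | F | F | F || F
T | F | F | F | T || T
T | F | F | T | F || T
T | F | F | T | T || F
T | F | T | F | F || F
T | F | T | F | T || T
T | F | T | T | F || F
T | F | T | T | T || F
T | T | F | F | F || F
T | T | F | F | T || T
T | T | F | T | F || T
T | T | F | T | T || F
T | T | T | F | F || T
T | T | T | F | T || T
T | T | T | T | F || T
T | T | T | T | T || F
The formula is true on 14 of the 32 rows.

14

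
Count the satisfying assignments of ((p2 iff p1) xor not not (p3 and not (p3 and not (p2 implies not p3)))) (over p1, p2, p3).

4

p1 | p2 | p3 | φ
-- | -- | -- | -
T  | T  | T  | T
T  | T  | F  | T
T  | F  | T  | T
T  | F  | F  | F
F  | T  | T  | F
F  | T  | F  | F
F  | F  | T  | F
F  | F  | F  | T
The formula is true on 4 of the 8 rows.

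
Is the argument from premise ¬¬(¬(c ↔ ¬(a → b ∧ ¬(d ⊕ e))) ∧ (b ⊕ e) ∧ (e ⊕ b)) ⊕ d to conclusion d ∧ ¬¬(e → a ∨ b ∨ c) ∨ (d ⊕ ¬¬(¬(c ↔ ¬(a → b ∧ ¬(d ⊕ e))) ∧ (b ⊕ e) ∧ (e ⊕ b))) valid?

a  b  c  d  e  |  φ  ψ
T  T  T  T  T  |  T  T
T  T  T  T  F  |  T  T
T  T  T  F  T  |  F  F
T  T  T  F  F  |  T  T
T  T  F  T  T  |  T  T
T  T  F  T  F  |  F  T
T  T  F  F  T  |  F  F
T  T  F  F  F  |  F  F
T  F  T  T  T  |  T  T
T  F  T  T  F  |  T  T
T  F  T  F  T  |  F  F
T  F  T  F  F  |  F  F
T  F  F  T  T  |  F  T
T  F  F  T  F  |  T  T
T  F  F  F  T  |  T  T
T  F  F  F  F  |  F  F
F  T  T  T  T  |  T  T
F  T  T  T  F  |  F  T
F  T  T  F  T  |  F  F
F  T  T  F  F  |  T  T
F  T  F  T  T  |  T  T
F  T  F  T  F  |  T  T
F  T  F  F  T  |  F  F
F  T  F  F  F  |  F  F
F  F  T  T  T  |  F  T
F  F  T  T  F  |  T  T
F  F  T  F  T  |  T  T
F  F  T  F  F  |  F  F
F  F  F  T  T  |  T  T
F  F  F  T  F  |  T  T
F  F  F  F  T  |  F  F
F  F  F  F  F  |  F  F
In every row where φ is true, ψ is also true, so φ ⊨ ψ.

yes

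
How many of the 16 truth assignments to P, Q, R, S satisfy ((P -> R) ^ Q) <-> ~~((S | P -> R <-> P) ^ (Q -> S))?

8

  P      Q      R      S       (P -> R)  ((P -> R) ^ Q)  (S | P)  ((S | P) -> R)  (((S | P) -> R) <-> P)  (Q -> S)    φ  
 True   True   True   True       True        False         True        True                True             True     True
 True   True   True  False       True        False         True        True                True            False    False
 True   True  False   True      False         True         True       False               False             True     True
 True   True  False  False      False         True         True       False               False            False    False
 True  False   True   True       True         True         True        True                True             True    False
 True  False   True  False       True         True         True        True                True             True    False
 True  False  False   True      False        False         True       False               False             True    False
 True  False  False  False      False        False         True       False               False             True    False
False   True   True   True       True        False         True        True               False             True    False
False   True   True  False       True        False        False        True               False            False     True
False   True  False   True       True        False         True       False                True             True     True
False   True  False  False       True        False        False        True               False            False     True
False  False   True   True       True         True         True        True               False             True     True
False  False   True  False       True         True        False        True               False             True     True
False  False  False   True       True         True         True       False                True             True    False
False  False  False  False       True         True        False        True               False             True     True
The formula is true on 8 of the 16 rows.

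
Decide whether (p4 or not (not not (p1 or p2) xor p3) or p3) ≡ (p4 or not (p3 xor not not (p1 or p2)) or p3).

equivalent

p1  p2  p3  p4  |  φ  ψ
F   F   F   F   |  T  T
F   F   F   T   |  T  T
F   F   T   F   |  T  T
F   F   T   T   |  T  T
F   T   F   F   |  F  F
F   T   F   T   |  T  T
F   T   T   F   |  T  T
F   T   T   T   |  T  T
T   F   F   F   |  F  F
T   F   F   T   |  T  T
T   F   T   F   |  T  T
T   F   T   T   |  T  T
T   T   F   F   |  F  F
T   T   F   T   |  T  T
T   T   T   F   |  T  T
T   T   T   T   |  T  T
The columns for φ and ψ agree on every row, so they are logically equivalent.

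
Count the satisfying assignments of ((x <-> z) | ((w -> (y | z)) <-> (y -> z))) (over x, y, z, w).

13

x | y | z | w || φ
T | T | T | T || T
T | T | T | F || T
T | T | F | T || F
T | T | F | F || F
T | F | T | T || T
T | F | T | F || T
T | F | F | T || F
T | F | F | F || T
F | T | T | T || T
F | T | T | F || T
F | T | F | T || T
F | T | F | F || T
F | F | T | T || T
F | F | T | F || T
F | F | F | T || T
F | F | F | F || T
The formula is true on 13 of the 16 rows.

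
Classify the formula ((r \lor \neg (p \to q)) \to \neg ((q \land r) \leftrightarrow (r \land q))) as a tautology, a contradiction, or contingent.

contingent

p | q | r | (p \to q) | \neg (p \to q) | (r \lor \neg (p \to q)) | (q \land r) | (r \land q) | φ
- | - | - | --------- | -------------- | ----------------------- | ----------- | ----------- | -
T | T | T |     T     |       F        |            T            |      T      |      T      | F
T | T | F |     T     |       F        |            F            |      F      |      F      | T
T | F | T |     F     |       T        |            T            |      F      |      F      | F
T | F | F |     F     |       T        |            T            |      F      |      F      | F
F | T | T |     T     |       F        |            T            |      T      |      T      | F
F | T | F |     T     |       F        |            F            |      F      |      F      | T
F | F | T |     T     |       F        |            T            |      F      |      F      | F
F | F | F |     T     |       F        |            F            |      F      |      F      | T
3 of 8 rows are T, so the formula is contingent.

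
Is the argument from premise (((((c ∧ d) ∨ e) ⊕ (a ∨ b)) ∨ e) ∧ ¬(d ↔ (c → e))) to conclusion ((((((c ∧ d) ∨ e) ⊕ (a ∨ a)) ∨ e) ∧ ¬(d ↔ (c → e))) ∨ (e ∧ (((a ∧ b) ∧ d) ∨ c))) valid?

a | b | c | d | e | φ | ψ
- | - | - | - | - | - | -
T | T | T | T | T | F | T
T | T | T | T | F | F | F
T | T | T | F | T | T | T
T | T | T | F | F | F | F
T | T | F | T | T | F | T
T | T | F | T | F | F | F
T | T | F | F | T | T | T
T | T | F | F | F | T | T
T | F | T | T | T | F | T
T | F | T | T | F | F | F
T | F | T | F | T | T | T
T | F | T | F | F | F | F
T | F | F | T | T | F | F
T | F | F | T | F | F | F
T | F | F | F | T | T | T
T | F | F | F | F | T | T
F | T | T | T | T | F | T
F | T | T | T | F | F | T
F | T | T | F | T | T | T
F | T | T | F | F | F | F
F | T | F | T | T | F | F
F | T | F | T | F | F | F
F | T | F | F | T | T | T
F | T | F | F | F | T | F
F | F | T | T | T | F | T
F | F | T | T | F | T | T
F | F | T | F | T | T | T
F | F | T | F | F | F | F
F | F | F | T | T | F | F
F | F | F | T | F | F | F
F | F | F | F | T | T | T
F | F | F | F | F | F | F
At a=F, b=T, c=F, d=F, e=F we have φ true but ψ false, so φ does not entail ψ.

no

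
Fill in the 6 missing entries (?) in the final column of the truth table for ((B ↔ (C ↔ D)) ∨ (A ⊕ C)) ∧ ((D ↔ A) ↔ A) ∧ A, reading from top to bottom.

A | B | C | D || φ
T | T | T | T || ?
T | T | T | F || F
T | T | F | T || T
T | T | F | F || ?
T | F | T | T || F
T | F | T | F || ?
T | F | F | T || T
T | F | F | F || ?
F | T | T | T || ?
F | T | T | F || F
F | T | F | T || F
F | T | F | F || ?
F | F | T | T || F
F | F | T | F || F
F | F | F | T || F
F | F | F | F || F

Row A=T, B=T, C=T, D=T: ((B ↔ (C ↔ D)) ∨ (A ⊕ C)) = T, ((D ↔ A) ↔ A) = T, so the formula = T.
Row A=T, B=T, C=F, D=F: ((B ↔ (C ↔ D)) ∨ (A ⊕ C)) = T, ((D ↔ A) ↔ A) = F, so the formula = F.
Row A=T, B=F, C=T, D=F: ((B ↔ (C ↔ D)) ∨ (A ⊕ C)) = T, ((D ↔ A) ↔ A) = F, so the formula = F.
Row A=T, B=F, C=F, D=F: ((B ↔ (C ↔ D)) ∨ (A ⊕ C)) = T, ((D ↔ A) ↔ A) = F, so the formula = F.
Row A=F, B=T, C=T, D=T: ((B ↔ (C ↔ D)) ∨ (A ⊕ C)) = T, ((D ↔ A) ↔ A) = T, so the formula = F.
Row A=F, B=T, C=F, D=F: ((B ↔ (C ↔ D)) ∨ (A ⊕ C)) = T, ((D ↔ A) ↔ A) = F, so the formula = F.

T, F, F, F, F, F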